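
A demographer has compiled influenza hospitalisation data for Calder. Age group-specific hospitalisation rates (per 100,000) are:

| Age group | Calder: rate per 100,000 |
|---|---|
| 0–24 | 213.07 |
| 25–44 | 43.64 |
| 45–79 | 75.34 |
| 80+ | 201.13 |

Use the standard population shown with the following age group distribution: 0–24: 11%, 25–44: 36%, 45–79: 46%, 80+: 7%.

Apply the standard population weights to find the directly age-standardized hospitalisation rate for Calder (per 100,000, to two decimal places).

87.88

Standard weights: 0.11, 0.36, 0.46, 0.07.
Standardized rate: 0.1100×213.07 + 0.3600×43.64 + 0.4600×75.34 + 0.0700×201.13 = 87.8836 per 100,000.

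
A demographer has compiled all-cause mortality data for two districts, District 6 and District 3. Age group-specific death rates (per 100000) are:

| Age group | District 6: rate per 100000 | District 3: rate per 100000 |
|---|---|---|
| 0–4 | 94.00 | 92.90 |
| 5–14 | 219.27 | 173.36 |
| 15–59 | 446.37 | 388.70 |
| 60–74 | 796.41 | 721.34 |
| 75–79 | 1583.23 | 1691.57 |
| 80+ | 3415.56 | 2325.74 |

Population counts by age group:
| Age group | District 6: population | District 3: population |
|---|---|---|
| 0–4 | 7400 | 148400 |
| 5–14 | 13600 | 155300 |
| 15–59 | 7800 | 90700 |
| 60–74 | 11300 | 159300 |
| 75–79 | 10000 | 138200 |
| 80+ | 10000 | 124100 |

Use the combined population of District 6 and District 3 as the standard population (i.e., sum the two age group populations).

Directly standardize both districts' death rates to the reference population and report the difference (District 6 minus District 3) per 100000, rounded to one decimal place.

Combined standard total = 876100; weights = 0.1778, 0.1928, 0.1124, 0.1947, 0.1692, 0.1531.
District 6: 0.1778×94.00 + 0.1928×219.27 + 0.1124×446.37 + 0.1947×796.41 + 0.1692×1583.23 + 0.1531×3415.56 = 1054.8752 per 100000.
District 3: 0.1778×92.90 + 0.1928×173.36 + 0.1124×388.70 + 0.1947×721.34 + 0.1692×1691.57 + 0.1531×2325.74 = 876.2405 per 100000.
Difference = 1054.8752 − 876.2405 = 178.6347.

178.6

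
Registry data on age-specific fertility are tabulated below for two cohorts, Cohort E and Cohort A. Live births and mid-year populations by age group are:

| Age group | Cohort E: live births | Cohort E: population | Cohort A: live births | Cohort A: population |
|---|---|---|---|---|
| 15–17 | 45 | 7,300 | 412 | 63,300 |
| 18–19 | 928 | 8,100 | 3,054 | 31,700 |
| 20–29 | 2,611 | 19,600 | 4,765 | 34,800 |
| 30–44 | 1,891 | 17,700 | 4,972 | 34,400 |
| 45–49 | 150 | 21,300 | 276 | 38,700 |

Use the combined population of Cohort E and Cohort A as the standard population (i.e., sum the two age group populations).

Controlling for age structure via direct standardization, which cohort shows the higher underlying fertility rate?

Cohort A

Age-specific rates per 1,000 for Cohort E: 6.164, 114.568, 133.214, 106.836, 7.042.
For Cohort A: 6.509, 96.341, 136.925, 144.535, 7.132.
Combined standard total = 276,900; weights = 0.2550, 0.1437, 0.1965, 0.1882, 0.2167.
Cohort E: 0.2550×6.164 + 0.1437×114.568 + 0.1965×133.214 + 0.1882×106.836 + 0.2167×7.042 = 65.8381 per 1,000.
Cohort A: 0.2550×6.509 + 0.1437×96.341 + 0.1965×136.925 + 0.1882×144.535 + 0.2167×7.132 = 71.1476 per 1,000.
The crude rates (76.01 vs 66.43) would put Cohort E higher, but that reflects its age composition; once standardized to a common age structure, Cohort A has the higher underlying rate.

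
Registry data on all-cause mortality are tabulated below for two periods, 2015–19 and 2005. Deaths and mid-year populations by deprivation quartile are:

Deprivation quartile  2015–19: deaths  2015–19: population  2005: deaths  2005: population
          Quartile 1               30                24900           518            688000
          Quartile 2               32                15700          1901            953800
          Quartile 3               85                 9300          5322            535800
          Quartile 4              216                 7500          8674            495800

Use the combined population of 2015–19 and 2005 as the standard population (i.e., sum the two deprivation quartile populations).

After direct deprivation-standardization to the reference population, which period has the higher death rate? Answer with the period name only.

2015–19

Deprivation-specific rates per 100000 for 2015–19: 120.48, 203.82, 913.98, 2880.00.
For 2005: 75.29, 199.31, 993.28, 1749.50.
Combined standard total = 2730800; weights = 0.2611, 0.3550, 0.1996, 0.1843.
2015–19: 0.2611×120.48 + 0.3550×203.82 + 0.1996×913.98 + 0.1843×2880.00 = 817.0537 per 100000.
2005: 0.2611×75.29 + 0.3550×199.31 + 0.1996×993.28 + 0.1843×1749.50 = 611.1259 per 100000.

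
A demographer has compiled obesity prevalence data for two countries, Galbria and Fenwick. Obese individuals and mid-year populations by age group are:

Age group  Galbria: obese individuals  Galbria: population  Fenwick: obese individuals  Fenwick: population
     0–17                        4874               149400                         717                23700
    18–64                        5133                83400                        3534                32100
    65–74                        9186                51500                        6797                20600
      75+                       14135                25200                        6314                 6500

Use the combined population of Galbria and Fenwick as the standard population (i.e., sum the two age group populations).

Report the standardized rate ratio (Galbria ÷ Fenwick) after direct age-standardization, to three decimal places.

0.598

Age-specific rates per 1000 for Galbria: 32.624, 61.547, 178.369, 560.913.
For Fenwick: 30.253, 110.093, 329.951, 971.385.
Combined standard total = 392400; weights = 0.4411, 0.2943, 0.1837, 0.0808.
Galbria: 0.4411×32.624 + 0.2943×61.547 + 0.1837×178.369 + 0.0808×560.913 = 110.5942 per 1000.
Fenwick: 0.4411×30.253 + 0.2943×110.093 + 0.1837×329.951 + 0.0808×971.385 = 184.8497 per 1000.
Ratio = 110.5942 ÷ 184.8497 = 0.59829.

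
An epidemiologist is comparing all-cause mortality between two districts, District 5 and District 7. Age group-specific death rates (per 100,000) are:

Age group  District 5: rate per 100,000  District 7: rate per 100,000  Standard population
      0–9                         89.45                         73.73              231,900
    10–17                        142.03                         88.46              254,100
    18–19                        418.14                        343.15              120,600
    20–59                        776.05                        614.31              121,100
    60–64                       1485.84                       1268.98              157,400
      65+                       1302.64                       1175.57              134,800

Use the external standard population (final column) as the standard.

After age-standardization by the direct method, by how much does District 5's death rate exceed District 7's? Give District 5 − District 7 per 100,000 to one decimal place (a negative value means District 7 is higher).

95.3

Standard total = 1,019,900; weights = 0.2274, 0.2491, 0.1182, 0.1187, 0.1543, 0.1322.
District 5: 0.2274×89.45 + 0.2491×142.03 + 0.1182×418.14 + 0.1187×776.05 + 0.1543×1485.84 + 0.1322×1302.64 = 598.7917 per 100,000.
District 7: 0.2274×73.73 + 0.2491×88.46 + 0.1182×343.15 + 0.1187×614.31 + 0.1543×1268.98 + 0.1322×1175.57 = 503.5364 per 100,000.
Difference = 598.7917 − 503.5364 = 95.2553.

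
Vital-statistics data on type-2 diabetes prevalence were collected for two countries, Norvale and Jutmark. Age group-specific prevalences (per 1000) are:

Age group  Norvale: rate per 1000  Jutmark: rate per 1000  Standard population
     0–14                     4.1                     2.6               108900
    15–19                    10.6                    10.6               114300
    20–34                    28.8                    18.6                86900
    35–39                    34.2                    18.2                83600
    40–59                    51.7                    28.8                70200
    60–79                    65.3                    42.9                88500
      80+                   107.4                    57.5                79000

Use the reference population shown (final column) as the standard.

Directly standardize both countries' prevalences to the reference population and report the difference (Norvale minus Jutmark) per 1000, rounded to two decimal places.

15.71

Standard total = 631400; weights = 0.1725, 0.1810, 0.1376, 0.1324, 0.1112, 0.1402, 0.1251.
Norvale: 0.1725×4.1 + 0.1810×10.6 + 0.1376×28.8 + 0.1324×34.2 + 0.1112×51.7 + 0.1402×65.3 + 0.1251×107.4 = 39.4566 per 1000.
Jutmark: 0.1725×2.6 + 0.1810×10.6 + 0.1376×18.6 + 0.1324×18.2 + 0.1112×28.8 + 0.1402×42.9 + 0.1251×57.5 = 23.7464 per 1000.
Difference = 39.4566 − 23.7464 = 15.7102.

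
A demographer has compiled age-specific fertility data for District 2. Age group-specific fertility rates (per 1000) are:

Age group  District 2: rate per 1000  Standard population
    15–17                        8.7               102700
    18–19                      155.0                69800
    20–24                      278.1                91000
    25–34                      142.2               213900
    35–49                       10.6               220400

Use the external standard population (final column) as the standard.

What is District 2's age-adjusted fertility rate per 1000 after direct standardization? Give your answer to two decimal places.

Standard total = 697800; weights = 0.1472, 0.1000, 0.1304, 0.3065, 0.3158.
Standardized rate: 0.1472×8.7 + 0.1000×155.0 + 0.1304×278.1 + 0.3065×142.2 + 0.3158×10.6 = 99.9891 per 1000.

99.99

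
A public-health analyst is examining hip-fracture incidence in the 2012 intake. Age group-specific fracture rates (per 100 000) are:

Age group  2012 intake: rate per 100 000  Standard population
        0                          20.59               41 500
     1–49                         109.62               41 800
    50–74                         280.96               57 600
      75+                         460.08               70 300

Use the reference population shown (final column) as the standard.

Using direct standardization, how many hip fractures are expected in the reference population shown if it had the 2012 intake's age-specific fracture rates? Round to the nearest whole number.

Expected hip fractures = Σ (standard pop × age-specific rate ÷ 100 000)
= 41 500×20.59/100 000 + 41 800×109.62/100 000 + 57 600×280.96/100 000 + 70 300×460.08/100 000
= 8.54 + 45.82 + 161.83 + 323.44 = 539.64.

540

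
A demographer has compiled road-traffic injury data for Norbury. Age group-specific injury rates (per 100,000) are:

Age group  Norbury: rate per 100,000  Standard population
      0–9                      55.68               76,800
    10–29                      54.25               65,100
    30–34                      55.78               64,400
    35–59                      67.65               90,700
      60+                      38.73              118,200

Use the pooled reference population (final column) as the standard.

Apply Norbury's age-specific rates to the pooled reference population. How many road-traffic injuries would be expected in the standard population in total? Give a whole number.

Expected road-traffic injuries = Σ (standard pop × age-specific rate ÷ 100,000)
= 76,800×55.68/100,000 + 65,100×54.25/100,000 + 64,400×55.78/100,000 + 90,700×67.65/100,000 + 118,200×38.73/100,000
= 42.76 + 35.32 + 35.92 + 61.36 + 45.78 = 221.14.

221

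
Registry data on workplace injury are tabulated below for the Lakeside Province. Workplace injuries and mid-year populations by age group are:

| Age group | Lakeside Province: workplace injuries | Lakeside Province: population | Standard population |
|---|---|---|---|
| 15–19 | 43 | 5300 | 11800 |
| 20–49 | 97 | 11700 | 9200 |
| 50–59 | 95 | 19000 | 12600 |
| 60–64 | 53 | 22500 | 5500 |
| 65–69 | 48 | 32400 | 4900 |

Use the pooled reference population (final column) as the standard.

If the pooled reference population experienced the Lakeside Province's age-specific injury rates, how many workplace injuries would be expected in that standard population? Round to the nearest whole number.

255

Age-specific rates per 10000 for the Lakeside Province: 81.13, 82.91, 50.00, 23.56, 14.81.
Expected workplace injuries = Σ (standard pop × age-specific rate ÷ 10000)
= 11800×81.13/10000 + 9200×82.91/10000 + 12600×50.00/10000 + 5500×23.56/10000 + 4900×14.81/10000
= 95.74 + 76.27 + 63.00 + 12.96 + 7.26 = 255.22.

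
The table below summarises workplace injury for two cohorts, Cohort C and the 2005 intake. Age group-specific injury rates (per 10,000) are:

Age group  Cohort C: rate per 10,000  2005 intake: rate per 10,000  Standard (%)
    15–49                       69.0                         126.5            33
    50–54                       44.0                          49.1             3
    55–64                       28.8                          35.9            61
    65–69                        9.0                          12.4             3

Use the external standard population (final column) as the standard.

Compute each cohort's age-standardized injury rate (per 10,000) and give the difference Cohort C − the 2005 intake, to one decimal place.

-23.6

Standard weights: 0.33, 0.03, 0.61, 0.03.
Cohort C: 0.3300×69.0 + 0.0300×44.0 + 0.6100×28.8 + 0.0300×9.0 = 41.9280 per 10,000.
The 2005 intake: 0.3300×126.5 + 0.0300×49.1 + 0.6100×35.9 + 0.0300×12.4 = 65.4890 per 10,000.
Difference = 41.9280 − 65.4890 = -23.5610.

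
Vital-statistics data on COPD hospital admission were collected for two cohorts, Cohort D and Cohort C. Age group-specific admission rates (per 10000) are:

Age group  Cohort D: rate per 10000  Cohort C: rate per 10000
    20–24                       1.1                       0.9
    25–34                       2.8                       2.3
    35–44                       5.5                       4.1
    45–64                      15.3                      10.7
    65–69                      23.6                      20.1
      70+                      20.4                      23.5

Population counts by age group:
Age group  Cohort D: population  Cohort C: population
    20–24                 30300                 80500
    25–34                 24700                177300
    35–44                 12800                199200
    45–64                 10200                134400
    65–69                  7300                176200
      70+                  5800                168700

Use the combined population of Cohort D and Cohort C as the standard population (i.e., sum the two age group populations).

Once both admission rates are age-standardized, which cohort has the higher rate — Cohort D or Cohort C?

Combined standard total = 1027400; weights = 0.1078, 0.1966, 0.2063, 0.1407, 0.1786, 0.1698.
Cohort D: 0.1078×1.1 + 0.1966×2.8 + 0.2063×5.5 + 0.1407×15.3 + 0.1786×23.6 + 0.1698×20.4 = 11.6374 per 10000.
Cohort C: 0.1078×0.9 + 0.1966×2.3 + 0.2063×4.1 + 0.1407×10.7 + 0.1786×20.1 + 0.1698×23.5 = 10.4826 per 10000.
The crude rates (6.80 vs 10.94) would put Cohort C higher, but that reflects its age composition; once standardized to a common age structure, Cohort D has the higher underlying rate.

Cohort D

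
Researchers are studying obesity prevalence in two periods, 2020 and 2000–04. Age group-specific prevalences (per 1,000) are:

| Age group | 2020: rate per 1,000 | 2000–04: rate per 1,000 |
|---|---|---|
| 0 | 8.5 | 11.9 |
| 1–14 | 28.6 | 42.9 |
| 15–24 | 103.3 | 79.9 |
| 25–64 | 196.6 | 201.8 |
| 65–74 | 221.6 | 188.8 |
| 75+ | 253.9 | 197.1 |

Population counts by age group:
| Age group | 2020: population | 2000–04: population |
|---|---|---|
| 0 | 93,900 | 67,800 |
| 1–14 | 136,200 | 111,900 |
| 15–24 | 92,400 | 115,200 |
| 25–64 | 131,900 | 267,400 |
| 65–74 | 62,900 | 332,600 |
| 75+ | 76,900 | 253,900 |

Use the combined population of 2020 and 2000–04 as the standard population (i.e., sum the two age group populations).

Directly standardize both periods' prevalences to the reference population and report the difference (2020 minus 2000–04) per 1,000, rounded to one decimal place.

Combined standard total = 1,743,000; weights = 0.0928, 0.1423, 0.1191, 0.2291, 0.2269, 0.1898.
2020: 0.0928×8.5 + 0.1423×28.6 + 0.1191×103.3 + 0.2291×196.6 + 0.2269×221.6 + 0.1898×253.9 = 160.6715 per 1,000.
2000–04: 0.0928×11.9 + 0.1423×42.9 + 0.1191×79.9 + 0.2291×201.8 + 0.2269×188.8 + 0.1898×197.1 = 143.2041 per 1,000.
Difference = 160.6715 − 143.2041 = 17.4674.

17.5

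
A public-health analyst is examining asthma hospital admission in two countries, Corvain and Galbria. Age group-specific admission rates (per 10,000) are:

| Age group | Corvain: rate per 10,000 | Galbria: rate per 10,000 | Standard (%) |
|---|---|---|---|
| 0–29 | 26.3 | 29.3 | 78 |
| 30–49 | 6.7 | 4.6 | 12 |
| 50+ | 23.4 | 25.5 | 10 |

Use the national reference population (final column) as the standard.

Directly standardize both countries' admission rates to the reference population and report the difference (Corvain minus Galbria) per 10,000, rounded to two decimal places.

-2.30

Standard weights: 0.78, 0.12, 0.10.
Corvain: 0.7800×26.3 + 0.1200×6.7 + 0.1000×23.4 = 23.6580 per 10,000.
Galbria: 0.7800×29.3 + 0.1200×4.6 + 0.1000×25.5 = 25.9560 per 10,000.
Difference = 23.6580 − 25.9560 = -2.2980.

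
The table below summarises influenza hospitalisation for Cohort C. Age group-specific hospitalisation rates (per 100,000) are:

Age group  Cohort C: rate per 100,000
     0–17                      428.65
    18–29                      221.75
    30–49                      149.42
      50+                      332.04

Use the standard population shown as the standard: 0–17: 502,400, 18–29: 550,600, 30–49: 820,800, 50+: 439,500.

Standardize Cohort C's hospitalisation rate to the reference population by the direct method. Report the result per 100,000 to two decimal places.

Standard total = 2,313,300; weights = 0.2172, 0.2380, 0.3548, 0.1900.
Standardized rate: 0.2172×428.65 + 0.2380×221.75 + 0.3548×149.42 + 0.1900×332.04 = 261.9742 per 100,000.

261.97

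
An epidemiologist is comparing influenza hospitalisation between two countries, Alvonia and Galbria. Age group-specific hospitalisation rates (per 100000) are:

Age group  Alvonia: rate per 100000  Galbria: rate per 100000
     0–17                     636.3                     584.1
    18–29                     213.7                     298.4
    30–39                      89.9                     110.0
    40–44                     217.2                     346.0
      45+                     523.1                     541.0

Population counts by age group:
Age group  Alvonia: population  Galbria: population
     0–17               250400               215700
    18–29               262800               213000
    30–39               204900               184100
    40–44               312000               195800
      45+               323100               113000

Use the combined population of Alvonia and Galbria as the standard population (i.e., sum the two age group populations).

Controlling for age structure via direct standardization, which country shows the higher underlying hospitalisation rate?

Galbria

Combined standard total = 2274800; weights = 0.2049, 0.2092, 0.1710, 0.2232, 0.1917.
Alvonia: 0.2049×636.3 + 0.2092×213.7 + 0.1710×89.9 + 0.2232×217.2 + 0.1917×523.1 = 339.2153 per 100000.
Galbria: 0.2049×584.1 + 0.2092×298.4 + 0.1710×110.0 + 0.2232×346.0 + 0.1917×541.0 = 381.8563 per 100000.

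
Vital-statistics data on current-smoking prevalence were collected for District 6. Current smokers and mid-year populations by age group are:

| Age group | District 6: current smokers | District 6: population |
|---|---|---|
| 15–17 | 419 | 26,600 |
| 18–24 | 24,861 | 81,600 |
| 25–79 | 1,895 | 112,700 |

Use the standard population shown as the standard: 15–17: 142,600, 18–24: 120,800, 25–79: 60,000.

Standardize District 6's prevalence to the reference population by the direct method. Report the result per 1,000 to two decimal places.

123.87

Age-specific rates per 1,000 for District 6: 15.752, 304.669, 16.815.
Standard total = 323,400; weights = 0.4409, 0.3735, 0.1855.
Standardized rate: 0.4409×15.752 + 0.3735×304.669 + 0.1855×16.815 = 123.8686 per 1,000.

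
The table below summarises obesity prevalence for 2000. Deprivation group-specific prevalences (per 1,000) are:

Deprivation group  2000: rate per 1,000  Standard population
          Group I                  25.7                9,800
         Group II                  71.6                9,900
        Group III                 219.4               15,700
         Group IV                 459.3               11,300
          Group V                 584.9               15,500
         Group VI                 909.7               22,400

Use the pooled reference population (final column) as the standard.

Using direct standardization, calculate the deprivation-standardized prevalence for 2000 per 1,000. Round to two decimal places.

461.45

Standard total = 84,600; weights = 0.1158, 0.1170, 0.1856, 0.1336, 0.1832, 0.2648.
Standardized rate: 0.1158×25.7 + 0.1170×71.6 + 0.1856×219.4 + 0.1336×459.3 + 0.1832×584.9 + 0.2648×909.7 = 461.4492 per 1,000.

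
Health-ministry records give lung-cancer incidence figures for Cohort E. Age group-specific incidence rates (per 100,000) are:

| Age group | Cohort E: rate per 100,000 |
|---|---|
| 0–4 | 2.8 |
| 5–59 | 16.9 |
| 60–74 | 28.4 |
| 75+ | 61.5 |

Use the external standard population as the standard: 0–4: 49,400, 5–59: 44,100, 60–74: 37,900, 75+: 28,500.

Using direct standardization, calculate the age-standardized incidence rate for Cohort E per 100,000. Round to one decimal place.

23.2

Standard total = 159,900; weights = 0.3089, 0.2758, 0.2370, 0.1782.
Standardized rate: 0.3089×2.8 + 0.2758×16.9 + 0.2370×28.4 + 0.1782×61.5 = 23.2190 per 100,000.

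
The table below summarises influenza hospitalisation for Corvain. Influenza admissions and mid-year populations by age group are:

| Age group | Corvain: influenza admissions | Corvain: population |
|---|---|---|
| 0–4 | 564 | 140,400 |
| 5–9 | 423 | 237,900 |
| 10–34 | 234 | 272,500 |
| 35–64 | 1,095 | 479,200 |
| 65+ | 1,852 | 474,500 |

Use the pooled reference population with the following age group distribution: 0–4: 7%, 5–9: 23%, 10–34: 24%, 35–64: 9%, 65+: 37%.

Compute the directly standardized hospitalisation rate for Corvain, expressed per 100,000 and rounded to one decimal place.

Age-specific rates per 100,000 for Corvain: 401.71, 177.81, 85.87, 228.51, 390.31.
Standard weights: 0.07, 0.23, 0.24, 0.09, 0.37.
Standardized rate: 0.0700×401.71 + 0.2300×177.81 + 0.2400×85.87 + 0.0900×228.51 + 0.3700×390.31 = 254.6028 per 100,000.

254.6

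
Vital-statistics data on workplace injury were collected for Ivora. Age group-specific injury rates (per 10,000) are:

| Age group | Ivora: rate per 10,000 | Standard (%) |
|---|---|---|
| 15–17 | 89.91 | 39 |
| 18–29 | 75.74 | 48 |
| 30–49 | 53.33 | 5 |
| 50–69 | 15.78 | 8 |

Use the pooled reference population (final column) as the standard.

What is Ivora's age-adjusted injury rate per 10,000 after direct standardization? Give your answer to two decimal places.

75.35

Standard weights: 0.39, 0.48, 0.05, 0.08.
Standardized rate: 0.3900×89.91 + 0.4800×75.74 + 0.0500×53.33 + 0.0800×15.78 = 75.3490 per 10,000.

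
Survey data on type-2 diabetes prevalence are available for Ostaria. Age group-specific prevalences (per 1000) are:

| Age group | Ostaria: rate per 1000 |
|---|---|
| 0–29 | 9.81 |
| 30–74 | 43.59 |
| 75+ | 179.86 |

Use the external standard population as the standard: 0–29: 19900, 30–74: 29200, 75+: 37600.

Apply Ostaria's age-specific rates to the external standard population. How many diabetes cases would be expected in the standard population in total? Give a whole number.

Expected diabetes cases = Σ (standard pop × age-specific rate ÷ 1000)
= 19900×9.81/1000 + 29200×43.59/1000 + 37600×179.86/1000
= 195.22 + 1272.83 + 6762.74 = 8230.78.

8231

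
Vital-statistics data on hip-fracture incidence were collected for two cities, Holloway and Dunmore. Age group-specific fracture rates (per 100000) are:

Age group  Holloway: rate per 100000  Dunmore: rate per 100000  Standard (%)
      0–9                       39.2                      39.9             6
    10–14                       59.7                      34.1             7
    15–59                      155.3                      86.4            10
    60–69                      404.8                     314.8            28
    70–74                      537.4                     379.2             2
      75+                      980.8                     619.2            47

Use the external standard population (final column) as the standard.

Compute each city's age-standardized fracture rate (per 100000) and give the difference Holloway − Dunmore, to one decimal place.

207.0

Standard weights: 0.06, 0.07, 0.10, 0.28, 0.02, 0.47.
Holloway: 0.0600×39.2 + 0.0700×59.7 + 0.1000×155.3 + 0.2800×404.8 + 0.0200×537.4 + 0.4700×980.8 = 607.1290 per 100000.
Dunmore: 0.0600×39.9 + 0.0700×34.1 + 0.1000×86.4 + 0.2800×314.8 + 0.0200×379.2 + 0.4700×619.2 = 400.1730 per 100000.
Difference = 607.1290 − 400.1730 = 206.9560.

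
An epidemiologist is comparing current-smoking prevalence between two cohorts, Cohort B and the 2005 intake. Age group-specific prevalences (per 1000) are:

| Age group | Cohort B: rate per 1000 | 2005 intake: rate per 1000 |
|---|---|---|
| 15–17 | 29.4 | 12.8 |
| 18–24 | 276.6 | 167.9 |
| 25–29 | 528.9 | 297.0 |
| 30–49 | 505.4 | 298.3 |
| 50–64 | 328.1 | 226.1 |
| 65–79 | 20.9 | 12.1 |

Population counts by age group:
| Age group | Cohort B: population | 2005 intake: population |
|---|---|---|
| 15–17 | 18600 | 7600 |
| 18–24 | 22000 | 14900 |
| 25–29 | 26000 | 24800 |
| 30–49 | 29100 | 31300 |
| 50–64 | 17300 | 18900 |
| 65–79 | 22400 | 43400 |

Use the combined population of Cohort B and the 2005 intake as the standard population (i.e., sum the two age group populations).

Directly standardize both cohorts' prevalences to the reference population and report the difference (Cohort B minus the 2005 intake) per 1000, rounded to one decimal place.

119.5

Combined standard total = 276300; weights = 0.0948, 0.1336, 0.1839, 0.2186, 0.1310, 0.2381.
Cohort B: 0.0948×29.4 + 0.1336×276.6 + 0.1839×528.9 + 0.2186×505.4 + 0.1310×328.1 + 0.2381×20.9 = 295.4164 per 1000.
The 2005 intake: 0.0948×12.8 + 0.1336×167.9 + 0.1839×297.0 + 0.2186×298.3 + 0.1310×226.1 + 0.2381×12.1 = 175.9565 per 1000.
Difference = 295.4164 − 175.9565 = 119.4598.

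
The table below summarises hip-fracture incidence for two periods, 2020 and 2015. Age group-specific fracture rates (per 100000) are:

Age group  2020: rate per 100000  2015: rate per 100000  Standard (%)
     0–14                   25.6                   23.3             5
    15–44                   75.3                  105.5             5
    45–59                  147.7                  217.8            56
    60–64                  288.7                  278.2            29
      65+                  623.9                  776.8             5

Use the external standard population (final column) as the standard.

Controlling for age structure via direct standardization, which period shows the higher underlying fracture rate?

2015

Standard weights: 0.05, 0.05, 0.56, 0.29, 0.05.
2020: 0.0500×25.6 + 0.0500×75.3 + 0.5600×147.7 + 0.2900×288.7 + 0.0500×623.9 = 202.6750 per 100000.
2015: 0.0500×23.3 + 0.0500×105.5 + 0.5600×217.8 + 0.2900×278.2 + 0.0500×776.8 = 247.9260 per 100000.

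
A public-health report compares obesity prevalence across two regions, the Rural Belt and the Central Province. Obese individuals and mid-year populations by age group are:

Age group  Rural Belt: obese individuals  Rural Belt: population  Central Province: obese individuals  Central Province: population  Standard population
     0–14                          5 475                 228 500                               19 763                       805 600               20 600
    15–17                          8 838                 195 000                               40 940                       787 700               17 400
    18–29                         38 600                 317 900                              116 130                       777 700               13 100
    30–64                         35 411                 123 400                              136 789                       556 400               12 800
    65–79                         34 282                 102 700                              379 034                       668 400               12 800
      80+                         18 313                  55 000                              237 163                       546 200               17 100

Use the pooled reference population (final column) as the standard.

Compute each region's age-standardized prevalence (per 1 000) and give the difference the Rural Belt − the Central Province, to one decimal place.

-49.9

Age-specific rates per 1 000 for the Rural Belt: 23.961, 45.323, 121.422, 286.961, 333.807, 332.964.
For the Central Province: 24.532, 51.974, 149.325, 245.847, 567.077, 434.205.
Standard total = 93 800; weights = 0.2196, 0.1855, 0.1397, 0.1365, 0.1365, 0.1823.
The Rural Belt: 0.2196×23.961 + 0.1855×45.323 + 0.1397×121.422 + 0.1365×286.961 + 0.1365×333.807 + 0.1823×332.964 = 176.0378 per 1 000.
The Central Province: 0.2196×24.532 + 0.1855×51.974 + 0.1397×149.325 + 0.1365×245.847 + 0.1365×567.077 + 0.1823×434.205 = 225.9722 per 1 000.
Difference = 176.0378 − 225.9722 = -49.9344.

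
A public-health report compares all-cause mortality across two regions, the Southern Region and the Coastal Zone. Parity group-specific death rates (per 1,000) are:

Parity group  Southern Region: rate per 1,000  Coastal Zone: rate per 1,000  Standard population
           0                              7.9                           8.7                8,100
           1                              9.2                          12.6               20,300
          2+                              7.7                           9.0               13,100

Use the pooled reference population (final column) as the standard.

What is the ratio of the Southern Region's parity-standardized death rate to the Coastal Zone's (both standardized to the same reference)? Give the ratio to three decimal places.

0.792

Standard total = 41,500; weights = 0.1952, 0.4892, 0.3157.
The Southern Region: 0.1952×7.9 + 0.4892×9.2 + 0.3157×7.7 = 8.4728 per 1,000.
The Coastal Zone: 0.1952×8.7 + 0.4892×12.6 + 0.3157×9.0 = 10.7024 per 1,000.
Ratio = 8.4728 ÷ 10.7024 = 0.79167.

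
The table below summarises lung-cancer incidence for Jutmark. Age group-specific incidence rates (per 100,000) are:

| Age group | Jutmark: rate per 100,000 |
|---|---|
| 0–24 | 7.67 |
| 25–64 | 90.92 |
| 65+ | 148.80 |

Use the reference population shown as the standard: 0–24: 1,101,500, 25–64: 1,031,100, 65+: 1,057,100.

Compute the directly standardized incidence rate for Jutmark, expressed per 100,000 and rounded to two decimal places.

Standard total = 3,189,700; weights = 0.3453, 0.3233, 0.3314.
Standardized rate: 0.3453×7.67 + 0.3233×90.92 + 0.3314×148.80 = 81.3533 per 100,000.

81.35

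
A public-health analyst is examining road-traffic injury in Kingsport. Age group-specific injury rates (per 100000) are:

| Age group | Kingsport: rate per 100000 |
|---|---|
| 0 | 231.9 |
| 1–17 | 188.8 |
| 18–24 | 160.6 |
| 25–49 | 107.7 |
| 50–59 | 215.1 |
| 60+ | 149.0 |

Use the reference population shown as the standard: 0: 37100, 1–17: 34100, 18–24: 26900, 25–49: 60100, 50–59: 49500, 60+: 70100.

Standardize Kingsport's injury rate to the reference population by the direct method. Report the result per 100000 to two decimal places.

168.92

Standard total = 277800; weights = 0.1335, 0.1228, 0.0968, 0.2163, 0.1782, 0.2523.
Standardized rate: 0.1335×231.9 + 0.1228×188.8 + 0.0968×160.6 + 0.2163×107.7 + 0.1782×215.1 + 0.2523×149.0 = 168.9231 per 100000.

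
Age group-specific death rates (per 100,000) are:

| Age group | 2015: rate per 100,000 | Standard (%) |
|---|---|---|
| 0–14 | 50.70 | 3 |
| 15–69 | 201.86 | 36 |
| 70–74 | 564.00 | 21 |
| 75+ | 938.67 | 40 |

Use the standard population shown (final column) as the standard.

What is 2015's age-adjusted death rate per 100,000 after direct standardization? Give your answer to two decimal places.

Standard weights: 0.03, 0.36, 0.21, 0.40.
Standardized rate: 0.0300×50.70 + 0.3600×201.86 + 0.2100×564.00 + 0.4000×938.67 = 568.0986 per 100,000.

568.10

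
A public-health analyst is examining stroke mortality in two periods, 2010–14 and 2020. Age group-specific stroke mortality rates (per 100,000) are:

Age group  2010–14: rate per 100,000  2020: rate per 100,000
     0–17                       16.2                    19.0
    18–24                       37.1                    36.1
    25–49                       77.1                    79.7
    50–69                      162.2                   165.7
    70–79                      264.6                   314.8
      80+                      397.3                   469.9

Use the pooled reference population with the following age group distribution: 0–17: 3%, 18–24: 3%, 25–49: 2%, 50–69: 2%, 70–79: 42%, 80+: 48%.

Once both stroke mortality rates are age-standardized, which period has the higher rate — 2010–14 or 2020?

2020

Standard weights: 0.03, 0.03, 0.02, 0.02, 0.42, 0.48.
2010–14: 0.0300×16.2 + 0.0300×37.1 + 0.0200×77.1 + 0.0200×162.2 + 0.4200×264.6 + 0.4800×397.3 = 308.2210 per 100,000.
2020: 0.0300×19.0 + 0.0300×36.1 + 0.0200×79.7 + 0.0200×165.7 + 0.4200×314.8 + 0.4800×469.9 = 364.3290 per 100,000.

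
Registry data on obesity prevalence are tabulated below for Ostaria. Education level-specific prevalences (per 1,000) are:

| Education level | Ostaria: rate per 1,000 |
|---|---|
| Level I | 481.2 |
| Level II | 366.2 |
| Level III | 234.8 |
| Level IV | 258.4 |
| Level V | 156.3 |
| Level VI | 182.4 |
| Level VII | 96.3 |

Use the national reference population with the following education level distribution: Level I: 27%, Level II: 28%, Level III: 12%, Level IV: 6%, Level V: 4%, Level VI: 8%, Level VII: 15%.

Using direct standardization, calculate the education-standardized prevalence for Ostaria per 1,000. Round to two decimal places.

311.43

Standard weights: 0.27, 0.28, 0.12, 0.06, 0.04, 0.08, 0.15.
Standardized rate: 0.2700×481.2 + 0.2800×366.2 + 0.1200×234.8 + 0.0600×258.4 + 0.0400×156.3 + 0.0800×182.4 + 0.1500×96.3 = 311.4290 per 1,000.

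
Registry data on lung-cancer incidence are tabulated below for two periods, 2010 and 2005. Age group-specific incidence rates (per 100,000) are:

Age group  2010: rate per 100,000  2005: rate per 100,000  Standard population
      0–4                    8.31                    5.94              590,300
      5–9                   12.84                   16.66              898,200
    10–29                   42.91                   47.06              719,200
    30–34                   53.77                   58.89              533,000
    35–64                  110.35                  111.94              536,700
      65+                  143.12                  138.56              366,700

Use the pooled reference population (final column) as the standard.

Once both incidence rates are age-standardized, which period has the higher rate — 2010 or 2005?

Standard total = 3,644,100; weights = 0.1620, 0.2465, 0.1974, 0.1463, 0.1473, 0.1006.
2010: 0.1620×8.31 + 0.2465×12.84 + 0.1974×42.91 + 0.1463×53.77 + 0.1473×110.35 + 0.1006×143.12 = 51.4985 per 100,000.
2005: 0.1620×5.94 + 0.2465×16.66 + 0.1974×47.06 + 0.1463×58.89 + 0.1473×111.94 + 0.1006×138.56 = 53.3993 per 100,000.

2005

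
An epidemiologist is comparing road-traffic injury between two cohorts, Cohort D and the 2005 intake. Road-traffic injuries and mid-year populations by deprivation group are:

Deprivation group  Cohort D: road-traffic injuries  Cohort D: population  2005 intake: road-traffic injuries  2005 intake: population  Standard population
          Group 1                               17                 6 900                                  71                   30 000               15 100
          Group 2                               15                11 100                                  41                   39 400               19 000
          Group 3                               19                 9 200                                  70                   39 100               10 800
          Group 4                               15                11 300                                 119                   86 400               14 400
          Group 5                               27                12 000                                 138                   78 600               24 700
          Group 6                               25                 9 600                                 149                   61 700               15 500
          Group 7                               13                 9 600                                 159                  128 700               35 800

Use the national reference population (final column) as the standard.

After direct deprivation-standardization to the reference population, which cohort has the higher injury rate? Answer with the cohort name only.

Deprivation-specific rates per 100 000 for Cohort D: 246.38, 135.14, 206.52, 132.74, 225.00, 260.42, 135.42.
For the 2005 intake: 236.67, 104.06, 179.03, 137.73, 175.57, 241.49, 123.54.
Standard total = 135 300; weights = 0.1116, 0.1404, 0.0798, 0.1064, 0.1826, 0.1146, 0.2646.
Cohort D: 0.1116×246.38 + 0.1404×135.14 + 0.0798×206.52 + 0.1064×132.74 + 0.1826×225.00 + 0.1146×260.42 + 0.2646×135.42 = 183.8261 per 100 000.
The 2005 intake: 0.1116×236.67 + 0.1404×104.06 + 0.0798×179.03 + 0.1064×137.73 + 0.1826×175.57 + 0.1146×241.49 + 0.2646×123.54 = 162.3818 per 100 000.

Cohort D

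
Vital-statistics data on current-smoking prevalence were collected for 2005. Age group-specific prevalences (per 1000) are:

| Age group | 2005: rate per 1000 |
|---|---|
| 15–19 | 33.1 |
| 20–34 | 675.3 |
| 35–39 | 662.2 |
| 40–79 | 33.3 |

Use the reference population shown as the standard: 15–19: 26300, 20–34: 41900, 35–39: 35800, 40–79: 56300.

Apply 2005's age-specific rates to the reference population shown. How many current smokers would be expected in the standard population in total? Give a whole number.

Expected current smokers = Σ (standard pop × age-specific rate ÷ 1000)
= 26300×33.1/1000 + 41900×675.3/1000 + 35800×662.2/1000 + 56300×33.3/1000
= 870.53 + 28295.07 + 23706.76 + 1874.79 = 54747.15.

54747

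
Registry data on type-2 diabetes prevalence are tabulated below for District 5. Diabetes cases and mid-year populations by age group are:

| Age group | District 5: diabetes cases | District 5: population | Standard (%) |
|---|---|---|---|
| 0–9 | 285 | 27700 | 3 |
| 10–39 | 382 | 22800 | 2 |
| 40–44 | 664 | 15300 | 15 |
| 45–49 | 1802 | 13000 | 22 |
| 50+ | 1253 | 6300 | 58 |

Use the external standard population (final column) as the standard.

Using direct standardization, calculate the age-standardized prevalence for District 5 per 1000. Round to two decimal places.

Age-specific rates per 1000 for District 5: 10.289, 16.754, 43.399, 138.615, 198.889.
Standard weights: 0.03, 0.02, 0.15, 0.22, 0.58.
Standardized rate: 0.0300×10.289 + 0.0200×16.754 + 0.1500×43.399 + 0.2200×138.615 + 0.5800×198.889 = 153.0045 per 1000.

153.00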